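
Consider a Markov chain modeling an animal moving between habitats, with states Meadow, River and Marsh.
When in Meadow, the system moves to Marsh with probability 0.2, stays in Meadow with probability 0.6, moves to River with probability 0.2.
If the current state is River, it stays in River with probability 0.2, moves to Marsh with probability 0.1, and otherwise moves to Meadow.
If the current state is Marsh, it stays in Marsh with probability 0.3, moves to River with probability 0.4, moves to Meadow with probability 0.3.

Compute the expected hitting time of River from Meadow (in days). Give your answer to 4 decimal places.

4.0909

Let t(s) be the expected number of days to first reach River from state s, with t(River) = 0. Conditioning on the first day:
t(Meadow) = 1 + 0.6·t(Meadow) + 0.2·t(Marsh)
t(Marsh) = 1 + 0.3·t(Meadow) + 0.3·t(Marsh)
Solving: t(Meadow) = 4.0909, t(Marsh) = 3.1818.
Expected days from Meadow to River: 4.0909.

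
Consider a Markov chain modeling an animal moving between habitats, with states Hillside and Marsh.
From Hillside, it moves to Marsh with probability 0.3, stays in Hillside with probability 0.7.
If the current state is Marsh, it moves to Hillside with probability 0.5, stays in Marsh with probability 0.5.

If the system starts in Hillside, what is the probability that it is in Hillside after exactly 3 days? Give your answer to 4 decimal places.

0.6280

Propagate the distribution vector 3 days from Hillside.
After 0 days: (1.0000, 0.0000)
After 1 day: (0.7000, 0.3000)
After 2 days: (0.6400, 0.3600)
After 3 days: (0.6280, 0.3720)
P(in Hillside after 3 days) = 0.6280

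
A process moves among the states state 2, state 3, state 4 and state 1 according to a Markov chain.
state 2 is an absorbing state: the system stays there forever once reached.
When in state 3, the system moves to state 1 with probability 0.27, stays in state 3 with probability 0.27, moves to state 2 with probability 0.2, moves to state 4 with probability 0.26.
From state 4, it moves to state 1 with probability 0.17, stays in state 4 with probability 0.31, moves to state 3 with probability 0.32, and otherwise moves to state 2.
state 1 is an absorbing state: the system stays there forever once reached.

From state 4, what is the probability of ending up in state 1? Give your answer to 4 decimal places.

Let h(s) be the probability of absorption at state 1 starting from transient state s. Then h(state 1) = 1 and h(state 2) = 0. By first-step analysis:
h(state 3) = 0.2·0 + 0.27·h(state 3) + 0.26·h(state 4) + 0.27·1
h(state 4) = 0.2·0 + 0.32·h(state 3) + 0.31·h(state 4) + 0.17·1
Solving: h(state 3) = 0.5482, h(state 4) = 0.5006.
Starting from state 4, the probability is 0.5006.

0.5006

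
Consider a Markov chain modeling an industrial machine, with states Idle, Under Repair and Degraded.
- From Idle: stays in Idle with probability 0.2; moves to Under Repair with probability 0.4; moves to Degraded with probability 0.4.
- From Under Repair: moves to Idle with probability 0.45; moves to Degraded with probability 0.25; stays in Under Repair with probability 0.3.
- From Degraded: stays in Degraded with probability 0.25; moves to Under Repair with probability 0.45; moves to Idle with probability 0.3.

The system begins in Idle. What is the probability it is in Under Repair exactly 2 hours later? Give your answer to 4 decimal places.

Sum over the intermediate state after 1 hour:
P = P(Idle→Idle)·P(Idle→Under Repair) + P(Idle→Under Repair)·P(Under Repair→Under Repair) + P(Idle→Degraded)·P(Degraded→Under Repair)
  = 0.2×0.4 + 0.4×0.3 + 0.4×0.45
  = 0.0800 + 0.1200 + 0.1800 = 0.3800

0.3800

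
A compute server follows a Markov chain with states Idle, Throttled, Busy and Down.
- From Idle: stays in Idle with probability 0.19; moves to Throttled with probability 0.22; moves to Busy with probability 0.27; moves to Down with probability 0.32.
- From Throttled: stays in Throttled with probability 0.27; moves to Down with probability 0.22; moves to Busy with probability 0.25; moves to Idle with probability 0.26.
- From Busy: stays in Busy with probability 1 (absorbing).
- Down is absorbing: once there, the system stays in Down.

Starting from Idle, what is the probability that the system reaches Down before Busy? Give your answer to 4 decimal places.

Let h(s) be the probability of absorption at Down starting from transient state s. Then h(Down) = 1 and h(Busy) = 0. By first-step analysis:
h(Idle) = 0.19·h(Idle) + 0.22·h(Throttled) + 0.27·0 + 0.32·1
h(Throttled) = 0.26·h(Idle) + 0.27·h(Throttled) + 0.25·0 + 0.22·1
Solving: h(Idle) = 0.5280, h(Throttled) = 0.4894.
Starting from Idle, the probability is 0.5280.

0.5280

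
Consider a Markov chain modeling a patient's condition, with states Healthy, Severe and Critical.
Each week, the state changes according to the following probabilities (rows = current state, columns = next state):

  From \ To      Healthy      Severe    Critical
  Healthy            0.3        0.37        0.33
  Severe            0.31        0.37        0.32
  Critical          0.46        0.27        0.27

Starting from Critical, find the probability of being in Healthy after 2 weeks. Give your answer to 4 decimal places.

0.3459

Sum over the intermediate state after 1 week:
P = P(Critical→Healthy)·P(Healthy→Healthy) + P(Critical→Severe)·P(Severe→Healthy) + P(Critical→Critical)·P(Critical→Healthy)
  = 0.46×0.3 + 0.27×0.31 + 0.27×0.46
  = 0.1380 + 0.0837 + 0.1242 = 0.3459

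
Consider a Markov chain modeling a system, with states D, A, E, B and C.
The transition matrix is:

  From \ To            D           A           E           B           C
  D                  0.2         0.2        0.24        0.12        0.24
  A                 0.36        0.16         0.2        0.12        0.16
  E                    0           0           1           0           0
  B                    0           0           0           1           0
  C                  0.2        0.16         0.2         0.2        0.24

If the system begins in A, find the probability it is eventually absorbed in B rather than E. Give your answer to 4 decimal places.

Let h(s) be the probability of absorption at B starting from transient state s. Then h(B) = 1 and h(E) = 0. By first-step analysis:
h(D) = 0.2·h(D) + 0.2·h(A) + 0.24·0 + 0.12·1 + 0.24·h(C)
h(A) = 0.36·h(D) + 0.16·h(A) + 0.2·0 + 0.12·1 + 0.16·h(C)
h(C) = 0.2·h(D) + 0.16·h(A) + 0.2·0 + 0.2·1 + 0.24·h(C)
Solving: h(D) = 0.3816, h(A) = 0.3914, h(C) = 0.4460.
Starting from A, the probability is 0.3914.

0.3914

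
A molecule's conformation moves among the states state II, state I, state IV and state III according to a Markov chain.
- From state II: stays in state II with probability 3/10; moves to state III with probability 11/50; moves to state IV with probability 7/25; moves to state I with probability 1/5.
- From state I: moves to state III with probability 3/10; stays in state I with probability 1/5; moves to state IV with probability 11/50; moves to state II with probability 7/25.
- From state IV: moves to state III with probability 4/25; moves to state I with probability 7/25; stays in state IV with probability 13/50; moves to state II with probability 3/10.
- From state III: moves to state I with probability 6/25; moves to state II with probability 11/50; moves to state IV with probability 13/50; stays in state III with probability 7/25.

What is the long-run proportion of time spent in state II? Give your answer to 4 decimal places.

0.2764

Let the stationary distribution be π with π = πP and π_1 + π_2 + π_3 + π_4 = 1.
π_1 = 0.3·π_1 + 0.28·π_2 + 0.3·π_3 + 0.22·π_4
π_2 = 0.2·π_1 + 0.2·π_2 + 0.28·π_3 + 0.24·π_4
π_3 = 0.28·π_1 + 0.22·π_2 + 0.26·π_3 + 0.26·π_4
Solving with the normalization constraint gives π = (0.2764, 0.2300, 0.2563, 0.2373).
So the stationary probability of state II is 0.2764.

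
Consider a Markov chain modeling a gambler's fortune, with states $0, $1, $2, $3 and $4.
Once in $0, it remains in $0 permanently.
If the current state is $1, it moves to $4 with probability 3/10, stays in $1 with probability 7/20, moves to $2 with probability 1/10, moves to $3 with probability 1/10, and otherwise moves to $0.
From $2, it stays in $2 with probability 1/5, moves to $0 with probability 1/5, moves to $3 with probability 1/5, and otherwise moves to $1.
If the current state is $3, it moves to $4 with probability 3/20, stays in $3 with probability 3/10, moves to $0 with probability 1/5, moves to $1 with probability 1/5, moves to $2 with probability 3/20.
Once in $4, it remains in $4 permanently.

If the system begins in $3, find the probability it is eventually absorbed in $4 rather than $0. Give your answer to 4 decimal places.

Let h(s) be the probability of absorption at $4 starting from transient state s. Then h($4) = 1 and h($0) = 0. By first-step analysis:
h($1) = 0.15·0 + 0.35·h($1) + 0.1·h($2) + 0.1·h($3) + 0.3·1
h($2) = 0.2·0 + 0.4·h($1) + 0.2·h($2) + 0.2·h($3)
h($3) = 0.2·0 + 0.2·h($1) + 0.15·h($2) + 0.3·h($3) + 0.15·1
Solving: h($1) = 0.5990, h($2) = 0.4182, h($3) = 0.4750.
Starting from $3, the probability is 0.4750.

0.4750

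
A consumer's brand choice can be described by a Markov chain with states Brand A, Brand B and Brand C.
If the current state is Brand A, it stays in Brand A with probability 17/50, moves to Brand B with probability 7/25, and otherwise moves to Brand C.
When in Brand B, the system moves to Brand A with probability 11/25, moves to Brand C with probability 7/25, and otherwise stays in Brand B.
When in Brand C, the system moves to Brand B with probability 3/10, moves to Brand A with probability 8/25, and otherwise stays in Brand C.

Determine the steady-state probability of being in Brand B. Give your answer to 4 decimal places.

Let the stationary distribution be π with π = πP and π_1 + π_2 + π_3 = 1.
π_1 = 0.34·π_1 + 0.44·π_2 + 0.32·π_3
π_2 = 0.28·π_1 + 0.28·π_2 + 0.3·π_3
Solving with the normalization constraint gives π = (0.3617, 0.2870, 0.3513).
So the stationary probability of Brand B is 0.2870.

0.2870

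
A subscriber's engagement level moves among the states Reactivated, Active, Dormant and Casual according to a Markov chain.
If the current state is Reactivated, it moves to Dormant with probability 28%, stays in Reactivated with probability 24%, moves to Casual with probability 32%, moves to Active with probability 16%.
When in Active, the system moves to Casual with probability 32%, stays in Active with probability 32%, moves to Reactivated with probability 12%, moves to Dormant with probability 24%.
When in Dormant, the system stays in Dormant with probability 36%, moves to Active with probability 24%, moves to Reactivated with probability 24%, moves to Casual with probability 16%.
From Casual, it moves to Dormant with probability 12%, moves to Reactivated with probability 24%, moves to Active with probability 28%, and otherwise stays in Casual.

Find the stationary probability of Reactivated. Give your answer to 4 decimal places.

Let the stationary distribution be π with π = πP and π_1 + π_2 + π_3 + π_4 = 1.
π_1 = 0.24·π_1 + 0.12·π_2 + 0.24·π_3 + 0.24·π_4
π_2 = 0.16·π_1 + 0.32·π_2 + 0.24·π_3 + 0.28·π_4
π_3 = 0.28·π_1 + 0.24·π_2 + 0.36·π_3 + 0.12·π_4
Solving with the normalization constraint gives π = (0.2094, 0.2554, 0.2423, 0.2930).
So the stationary probability of Reactivated is 0.2094.

0.2094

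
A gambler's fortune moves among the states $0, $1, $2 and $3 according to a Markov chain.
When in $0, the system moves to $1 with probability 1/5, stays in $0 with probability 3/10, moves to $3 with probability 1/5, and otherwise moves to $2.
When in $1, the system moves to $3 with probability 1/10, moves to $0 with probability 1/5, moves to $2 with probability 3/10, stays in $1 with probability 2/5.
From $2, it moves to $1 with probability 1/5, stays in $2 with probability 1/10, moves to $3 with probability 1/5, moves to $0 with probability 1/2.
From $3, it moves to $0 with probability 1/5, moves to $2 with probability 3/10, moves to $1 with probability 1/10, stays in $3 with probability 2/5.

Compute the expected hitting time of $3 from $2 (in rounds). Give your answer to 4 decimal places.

Let t(s) be the expected number of rounds to first reach $3 from state s, with t($3) = 0. Conditioning on the first round:
t($0) = 1 + 0.3·t($0) + 0.2·t($1) + 0.3·t($2)
t($1) = 1 + 0.2·t($0) + 0.4·t($1) + 0.3·t($2)
t($2) = 1 + 0.5·t($0) + 0.2·t($1) + 0.1·t($2)
Solving: t($0) = 5.7143, t($1) = 6.4286, t($2) = 5.7143.
Expected rounds from $2 to $3: 5.7143.

5.7143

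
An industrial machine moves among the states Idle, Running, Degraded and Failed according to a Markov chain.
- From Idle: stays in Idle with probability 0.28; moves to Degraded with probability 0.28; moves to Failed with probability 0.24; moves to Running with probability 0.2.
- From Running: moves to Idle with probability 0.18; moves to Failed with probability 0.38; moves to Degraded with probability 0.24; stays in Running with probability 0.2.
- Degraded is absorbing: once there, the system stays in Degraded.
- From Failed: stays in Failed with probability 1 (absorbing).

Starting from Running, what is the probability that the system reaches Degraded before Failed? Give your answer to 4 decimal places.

Let h(s) be the probability of absorption at Degraded starting from transient state s. Then h(Degraded) = 1 and h(Failed) = 0. By first-step analysis:
h(Idle) = 0.28·h(Idle) + 0.2·h(Running) + 0.28·1 + 0.24·0
h(Running) = 0.18·h(Idle) + 0.2·h(Running) + 0.24·1 + 0.38·0
Solving: h(Idle) = 0.5037, h(Running) = 0.4133.
Starting from Running, the probability is 0.4133.

0.4133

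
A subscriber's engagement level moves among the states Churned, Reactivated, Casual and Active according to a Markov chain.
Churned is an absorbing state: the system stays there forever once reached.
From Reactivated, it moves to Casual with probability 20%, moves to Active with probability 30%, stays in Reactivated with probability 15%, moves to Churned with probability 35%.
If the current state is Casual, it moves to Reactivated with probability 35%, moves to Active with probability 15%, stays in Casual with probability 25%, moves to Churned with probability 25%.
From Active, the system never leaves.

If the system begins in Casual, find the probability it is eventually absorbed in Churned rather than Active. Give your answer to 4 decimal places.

Let h(s) be the probability of absorption at Churned starting from transient state s. Then h(Churned) = 1 and h(Active) = 0. By first-step analysis:
h(Reactivated) = 0.35·1 + 0.15·h(Reactivated) + 0.2·h(Casual) + 0.3·0
h(Casual) = 0.25·1 + 0.35·h(Reactivated) + 0.25·h(Casual) + 0.15·0
Solving: h(Reactivated) = 0.5507, h(Casual) = 0.5903.
Starting from Casual, the probability is 0.5903.

0.5903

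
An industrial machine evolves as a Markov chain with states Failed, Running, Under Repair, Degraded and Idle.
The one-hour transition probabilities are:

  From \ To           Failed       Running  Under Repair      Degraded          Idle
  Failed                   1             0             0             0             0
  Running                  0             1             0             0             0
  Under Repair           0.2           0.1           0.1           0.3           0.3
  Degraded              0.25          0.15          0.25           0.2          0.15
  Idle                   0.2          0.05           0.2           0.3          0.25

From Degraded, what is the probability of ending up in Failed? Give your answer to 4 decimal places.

0.6577

Let h(s) be the probability of absorption at Failed starting from transient state s. Then h(Failed) = 1 and h(Running) = 0. By first-step analysis:
h(Under Repair) = 0.2·1 + 0.1·0 + 0.1·h(Under Repair) + 0.3·h(Degraded) + 0.3·h(Idle)
h(Degraded) = 0.25·1 + 0.15·0 + 0.25·h(Under Repair) + 0.2·h(Degraded) + 0.15·h(Idle)
h(Idle) = 0.2·1 + 0.05·0 + 0.2·h(Under Repair) + 0.3·h(Degraded) + 0.25·h(Idle)
Solving: h(Under Repair) = 0.6784, h(Degraded) = 0.6577, h(Idle) = 0.7107.
Starting from Degraded, the probability is 0.6577.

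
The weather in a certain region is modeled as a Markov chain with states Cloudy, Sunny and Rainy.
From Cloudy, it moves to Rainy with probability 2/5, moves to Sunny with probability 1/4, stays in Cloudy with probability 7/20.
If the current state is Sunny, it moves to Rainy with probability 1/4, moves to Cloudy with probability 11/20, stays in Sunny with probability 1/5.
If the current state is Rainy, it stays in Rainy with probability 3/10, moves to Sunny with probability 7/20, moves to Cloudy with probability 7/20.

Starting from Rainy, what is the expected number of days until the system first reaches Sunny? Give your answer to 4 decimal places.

Let t(s) be the expected number of days to first reach Sunny from state s, with t(Sunny) = 0. Conditioning on the first day:
t(Cloudy) = 1 + 0.35·t(Cloudy) + 0.4·t(Rainy)
t(Rainy) = 1 + 0.35·t(Cloudy) + 0.3·t(Rainy)
Solving: t(Cloudy) = 3.4921, t(Rainy) = 3.1746.
Expected days from Rainy to Sunny: 3.1746.

3.1746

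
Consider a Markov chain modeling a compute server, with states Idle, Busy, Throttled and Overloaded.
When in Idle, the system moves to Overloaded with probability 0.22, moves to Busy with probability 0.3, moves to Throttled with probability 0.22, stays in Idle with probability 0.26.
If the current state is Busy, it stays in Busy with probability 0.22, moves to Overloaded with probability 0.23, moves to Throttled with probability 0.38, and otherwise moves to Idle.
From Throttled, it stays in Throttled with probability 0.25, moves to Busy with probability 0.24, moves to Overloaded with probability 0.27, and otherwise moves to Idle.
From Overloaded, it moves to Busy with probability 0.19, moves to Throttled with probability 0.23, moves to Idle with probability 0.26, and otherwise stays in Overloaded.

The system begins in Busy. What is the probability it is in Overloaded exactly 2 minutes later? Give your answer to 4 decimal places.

0.2642

Propagate the distribution vector 2 minutes from Busy.
After 0 minutes: (0.0000, 1.0000, 0.0000, 0.0000)
After 1 minute: (0.1700, 0.2200, 0.3800, 0.2300)
After 2 minutes: (0.2326, 0.2343, 0.2689, 0.2642)
P(in Overloaded after 2 minutes) = 0.2642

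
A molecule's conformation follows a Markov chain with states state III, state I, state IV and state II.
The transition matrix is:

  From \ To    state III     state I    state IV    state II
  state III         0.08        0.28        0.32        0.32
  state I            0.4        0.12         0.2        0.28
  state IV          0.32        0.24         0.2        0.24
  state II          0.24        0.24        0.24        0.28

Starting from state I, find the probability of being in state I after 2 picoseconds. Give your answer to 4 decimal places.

0.2416

Propagate the distribution vector 2 picoseconds from state I.
After 0 picoseconds: (0.0000, 1.0000, 0.0000, 0.0000)
After 1 picosecond: (0.4000, 0.1200, 0.2000, 0.2800)
After 2 picoseconds: (0.2112, 0.2416, 0.2592, 0.2880)
P(in state I after 2 picoseconds) = 0.2416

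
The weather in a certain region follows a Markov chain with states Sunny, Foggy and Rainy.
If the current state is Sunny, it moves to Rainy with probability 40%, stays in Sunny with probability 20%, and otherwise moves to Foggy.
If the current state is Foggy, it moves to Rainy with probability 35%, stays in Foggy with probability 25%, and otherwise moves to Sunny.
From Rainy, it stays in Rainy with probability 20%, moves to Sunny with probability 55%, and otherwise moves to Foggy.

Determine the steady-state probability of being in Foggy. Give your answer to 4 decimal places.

0.3060

Let the stationary distribution be π with π = πP and π_1 + π_2 + π_3 = 1.
π_1 = 0.2·π_1 + 0.4·π_2 + 0.55·π_3
π_2 = 0.4·π_1 + 0.25·π_2 + 0.25·π_3
Solving with the normalization constraint gives π = (0.3734, 0.3060, 0.3206).
So the stationary probability of Foggy is 0.3060.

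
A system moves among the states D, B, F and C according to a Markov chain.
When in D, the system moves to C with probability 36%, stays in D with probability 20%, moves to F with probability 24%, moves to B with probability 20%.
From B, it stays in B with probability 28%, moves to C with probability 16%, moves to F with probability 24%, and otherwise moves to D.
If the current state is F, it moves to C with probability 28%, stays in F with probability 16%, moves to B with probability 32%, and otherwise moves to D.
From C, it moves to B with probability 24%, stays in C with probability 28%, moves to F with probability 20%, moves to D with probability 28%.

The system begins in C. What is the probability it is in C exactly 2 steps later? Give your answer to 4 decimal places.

0.2736

Propagate the distribution vector 2 steps from C.
After 0 steps: (0.0000, 0.0000, 0.0000, 1.0000)
After 1 step: (0.2800, 0.2400, 0.2000, 0.2800)
After 2 steps: (0.2592, 0.2544, 0.2128, 0.2736)
P(in C after 2 steps) = 0.2736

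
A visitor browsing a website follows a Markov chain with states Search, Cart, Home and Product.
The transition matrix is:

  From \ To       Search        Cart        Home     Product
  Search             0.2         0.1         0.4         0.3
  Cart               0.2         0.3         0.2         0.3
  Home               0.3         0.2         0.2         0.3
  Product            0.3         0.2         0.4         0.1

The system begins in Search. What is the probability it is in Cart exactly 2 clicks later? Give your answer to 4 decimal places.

0.1900

Propagate the distribution vector 2 clicks from Search.
After 0 clicks: (1.0000, 0.0000, 0.0000, 0.0000)
After 1 click: (0.2000, 0.1000, 0.4000, 0.3000)
After 2 clicks: (0.2700, 0.1900, 0.3000, 0.2400)
P(in Cart after 2 clicks) = 0.1900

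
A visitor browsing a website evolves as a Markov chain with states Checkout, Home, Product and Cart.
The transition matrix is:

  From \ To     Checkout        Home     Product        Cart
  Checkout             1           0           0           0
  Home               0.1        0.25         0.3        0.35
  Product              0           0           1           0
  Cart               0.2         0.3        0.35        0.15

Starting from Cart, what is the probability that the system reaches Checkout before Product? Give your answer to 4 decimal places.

Let h(s) be the probability of absorption at Checkout starting from transient state s. Then h(Checkout) = 1 and h(Product) = 0. By first-step analysis:
h(Home) = 0.1·1 + 0.25·h(Home) + 0.3·0 + 0.35·h(Cart)
h(Cart) = 0.2·1 + 0.3·h(Home) + 0.35·0 + 0.15·h(Cart)
Solving: h(Home) = 0.2911, h(Cart) = 0.3380.
Starting from Cart, the probability is 0.3380.

0.3380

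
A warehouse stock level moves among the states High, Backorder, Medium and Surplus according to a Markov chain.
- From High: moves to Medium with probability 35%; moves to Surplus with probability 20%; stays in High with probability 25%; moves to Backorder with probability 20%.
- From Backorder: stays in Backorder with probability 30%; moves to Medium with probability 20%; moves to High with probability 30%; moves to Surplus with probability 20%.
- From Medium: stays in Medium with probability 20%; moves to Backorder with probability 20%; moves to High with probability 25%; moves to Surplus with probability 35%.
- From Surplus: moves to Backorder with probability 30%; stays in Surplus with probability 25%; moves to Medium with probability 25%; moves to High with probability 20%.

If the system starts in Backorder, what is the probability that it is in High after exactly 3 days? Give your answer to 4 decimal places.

Propagate the distribution vector 3 days from Backorder.
After 0 days: (0.0000, 1.0000, 0.0000, 0.0000)
After 1 day: (0.3000, 0.3000, 0.2000, 0.2000)
After 2 days: (0.2550, 0.2500, 0.2550, 0.2400)
After 3 days: (0.2505, 0.2490, 0.2503, 0.2503)
P(in High after 3 days) = 0.2505

0.2505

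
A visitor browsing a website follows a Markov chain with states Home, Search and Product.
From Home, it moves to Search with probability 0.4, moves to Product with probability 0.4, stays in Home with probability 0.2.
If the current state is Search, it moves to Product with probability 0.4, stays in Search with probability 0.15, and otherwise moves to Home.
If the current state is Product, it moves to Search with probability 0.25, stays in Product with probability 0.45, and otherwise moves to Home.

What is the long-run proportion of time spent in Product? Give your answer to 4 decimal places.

Let the stationary distribution be π with π = πP and π_1 + π_2 + π_3 = 1.
π_1 = 0.2·π_1 + 0.45·π_2 + 0.3·π_3
π_2 = 0.4·π_1 + 0.15·π_2 + 0.25·π_3
Solving with the normalization constraint gives π = (0.3095, 0.2695, 0.4211).
So the stationary probability of Product is 0.4211.

0.4211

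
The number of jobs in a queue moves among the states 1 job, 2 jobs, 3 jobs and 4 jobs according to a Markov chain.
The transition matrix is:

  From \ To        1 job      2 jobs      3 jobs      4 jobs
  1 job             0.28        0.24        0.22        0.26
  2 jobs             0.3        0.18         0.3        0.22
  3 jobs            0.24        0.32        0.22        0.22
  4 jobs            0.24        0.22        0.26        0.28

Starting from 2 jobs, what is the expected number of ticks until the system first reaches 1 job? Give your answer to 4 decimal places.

Let t(s) be the expected number of ticks to first reach 1 job from state s, with t(1 job) = 0. Conditioning on the first tick:
t(2 jobs) = 1 + 0.18·t(2 jobs) + 0.3·t(3 jobs) + 0.22·t(4 jobs)
t(3 jobs) = 1 + 0.32·t(2 jobs) + 0.22·t(3 jobs) + 0.22·t(4 jobs)
t(4 jobs) = 1 + 0.22·t(2 jobs) + 0.26·t(3 jobs) + 0.28·t(4 jobs)
Solving: t(2 jobs) = 3.7063, t(3 jobs) = 3.9122, t(4 jobs) = 3.9341.
Expected ticks from 2 jobs to 1 job: 3.7063.

3.7063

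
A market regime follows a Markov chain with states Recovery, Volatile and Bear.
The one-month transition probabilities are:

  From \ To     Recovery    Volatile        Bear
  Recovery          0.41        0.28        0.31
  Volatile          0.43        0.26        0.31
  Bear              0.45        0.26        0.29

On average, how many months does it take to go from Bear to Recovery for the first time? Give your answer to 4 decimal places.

2.2482

Let t(s) be the expected number of months to first reach Recovery from state s, with t(Recovery) = 0. Conditioning on the first month:
t(Volatile) = 1 + 0.26·t(Volatile) + 0.31·t(Bear)
t(Bear) = 1 + 0.26·t(Volatile) + 0.29·t(Bear)
Solving: t(Volatile) = 2.2932, t(Bear) = 2.2482.
Expected months from Bear to Recovery: 2.2482.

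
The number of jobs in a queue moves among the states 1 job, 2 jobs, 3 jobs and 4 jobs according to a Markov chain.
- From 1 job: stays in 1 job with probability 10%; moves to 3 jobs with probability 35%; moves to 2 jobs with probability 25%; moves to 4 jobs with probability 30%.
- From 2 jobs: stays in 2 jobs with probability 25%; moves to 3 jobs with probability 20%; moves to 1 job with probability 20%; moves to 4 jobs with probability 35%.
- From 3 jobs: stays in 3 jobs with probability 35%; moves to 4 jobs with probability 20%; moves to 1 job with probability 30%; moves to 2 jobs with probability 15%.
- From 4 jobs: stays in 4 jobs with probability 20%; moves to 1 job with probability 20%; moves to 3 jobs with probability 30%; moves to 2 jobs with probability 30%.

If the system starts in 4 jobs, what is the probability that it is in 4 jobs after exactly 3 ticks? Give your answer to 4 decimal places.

0.2555

Propagate the distribution vector 3 ticks from 4 jobs.
After 0 ticks: (0.0000, 0.0000, 0.0000, 1.0000)
After 1 tick: (0.2000, 0.3000, 0.3000, 0.2000)
After 2 ticks: (0.2100, 0.2300, 0.2950, 0.2650)
After 3 ticks: (0.2085, 0.2338, 0.3023, 0.2555)
P(in 4 jobs after 3 ticks) = 0.2555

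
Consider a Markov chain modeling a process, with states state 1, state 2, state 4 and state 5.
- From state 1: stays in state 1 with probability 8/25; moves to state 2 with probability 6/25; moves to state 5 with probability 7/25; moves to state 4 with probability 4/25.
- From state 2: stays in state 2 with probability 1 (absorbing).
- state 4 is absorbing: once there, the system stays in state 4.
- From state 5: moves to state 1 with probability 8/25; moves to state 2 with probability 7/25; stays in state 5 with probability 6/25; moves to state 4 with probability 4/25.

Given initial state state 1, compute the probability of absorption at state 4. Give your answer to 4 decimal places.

0.3895

Let h(s) be the probability of absorption at state 4 starting from transient state s. Then h(state 4) = 1 and h(state 2) = 0. By first-step analysis:
h(state 1) = 0.32·h(state 1) + 0.24·0 + 0.16·1 + 0.28·h(state 5)
h(state 5) = 0.32·h(state 1) + 0.28·0 + 0.16·1 + 0.24·h(state 5)
Solving: h(state 1) = 0.3895, h(state 5) = 0.3745.
Starting from state 1, the probability is 0.3895.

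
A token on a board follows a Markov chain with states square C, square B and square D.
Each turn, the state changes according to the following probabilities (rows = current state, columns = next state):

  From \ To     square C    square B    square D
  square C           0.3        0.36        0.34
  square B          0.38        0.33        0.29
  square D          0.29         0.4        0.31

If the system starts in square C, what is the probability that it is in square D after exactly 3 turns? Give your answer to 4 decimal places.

0.3125

Propagate the distribution vector 3 turns from square C.
After 0 turns: (1.0000, 0.0000, 0.0000)
After 1 turn: (0.3000, 0.3600, 0.3400)
After 2 turns: (0.3254, 0.3628, 0.3118)
After 3 turns: (0.3259, 0.3616, 0.3125)
P(in square D after 3 turns) = 0.3125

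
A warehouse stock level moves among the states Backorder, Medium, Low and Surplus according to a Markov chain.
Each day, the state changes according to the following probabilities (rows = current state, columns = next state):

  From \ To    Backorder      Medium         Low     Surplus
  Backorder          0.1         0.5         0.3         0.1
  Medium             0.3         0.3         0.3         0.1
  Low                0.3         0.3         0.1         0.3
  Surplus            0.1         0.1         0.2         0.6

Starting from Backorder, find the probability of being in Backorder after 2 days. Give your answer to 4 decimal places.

Propagate the distribution vector 2 days from Backorder.
After 0 days: (1.0000, 0.0000, 0.0000, 0.0000)
After 1 day: (0.1000, 0.5000, 0.3000, 0.1000)
After 2 days: (0.2600, 0.3000, 0.2300, 0.2100)
P(in Backorder after 2 days) = 0.2600

0.2600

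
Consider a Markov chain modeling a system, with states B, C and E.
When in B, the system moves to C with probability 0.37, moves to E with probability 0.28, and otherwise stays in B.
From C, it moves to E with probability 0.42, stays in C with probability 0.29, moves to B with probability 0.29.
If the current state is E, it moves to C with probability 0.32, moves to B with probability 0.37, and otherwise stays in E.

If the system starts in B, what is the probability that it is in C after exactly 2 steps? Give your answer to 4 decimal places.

Sum over the intermediate state after 1 step:
P = P(B→B)·P(B→C) + P(B→C)·P(C→C) + P(B→E)·P(E→C)
  = 0.35×0.37 + 0.37×0.29 + 0.28×0.32
  = 0.1295 + 0.1073 + 0.0896 = 0.3264

0.3264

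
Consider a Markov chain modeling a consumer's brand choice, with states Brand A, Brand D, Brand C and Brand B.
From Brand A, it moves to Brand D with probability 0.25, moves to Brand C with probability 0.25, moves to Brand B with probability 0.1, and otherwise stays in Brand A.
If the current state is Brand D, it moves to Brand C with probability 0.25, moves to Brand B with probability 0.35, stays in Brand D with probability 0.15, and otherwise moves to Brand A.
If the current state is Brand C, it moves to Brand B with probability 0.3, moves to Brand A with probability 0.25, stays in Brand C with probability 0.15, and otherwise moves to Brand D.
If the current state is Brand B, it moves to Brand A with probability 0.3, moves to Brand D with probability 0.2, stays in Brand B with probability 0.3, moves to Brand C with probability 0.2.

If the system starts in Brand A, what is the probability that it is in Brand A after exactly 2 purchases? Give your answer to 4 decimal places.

0.3150

Propagate the distribution vector 2 purchases from Brand A.
After 0 purchases: (1.0000, 0.0000, 0.0000, 0.0000)
After 1 purchase: (0.4000, 0.2500, 0.2500, 0.1000)
After 2 purchases: (0.3150, 0.2325, 0.2200, 0.2325)
P(in Brand A after 2 purchases) = 0.3150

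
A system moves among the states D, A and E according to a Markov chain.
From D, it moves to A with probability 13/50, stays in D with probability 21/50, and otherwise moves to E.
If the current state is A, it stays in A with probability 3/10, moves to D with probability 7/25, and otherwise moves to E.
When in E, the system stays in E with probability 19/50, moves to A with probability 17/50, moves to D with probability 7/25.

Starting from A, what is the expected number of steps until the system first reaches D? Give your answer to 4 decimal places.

Let t(s) be the expected number of steps to first reach D from state s, with t(D) = 0. Conditioning on the first step:
t(A) = 1 + 0.3·t(A) + 0.42·t(E)
t(E) = 1 + 0.34·t(A) + 0.38·t(E)
Solving: t(A) = 3.5714, t(E) = 3.5714.
Expected steps from A to D: 3.5714.

3.5714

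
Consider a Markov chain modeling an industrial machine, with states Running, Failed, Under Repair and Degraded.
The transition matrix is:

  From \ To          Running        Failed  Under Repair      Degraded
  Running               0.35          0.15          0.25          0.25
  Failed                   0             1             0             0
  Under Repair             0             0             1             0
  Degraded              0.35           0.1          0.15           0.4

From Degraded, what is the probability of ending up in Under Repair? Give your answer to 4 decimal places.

0.6116

Let h(s) be the probability of absorption at Under Repair starting from transient state s. Then h(Under Repair) = 1 and h(Failed) = 0. By first-step analysis:
h(Running) = 0.35·h(Running) + 0.15·0 + 0.25·1 + 0.25·h(Degraded)
h(Degraded) = 0.35·h(Running) + 0.1·0 + 0.15·1 + 0.4·h(Degraded)
Solving: h(Running) = 0.6198, h(Degraded) = 0.6116.
Starting from Degraded, the probability is 0.6116.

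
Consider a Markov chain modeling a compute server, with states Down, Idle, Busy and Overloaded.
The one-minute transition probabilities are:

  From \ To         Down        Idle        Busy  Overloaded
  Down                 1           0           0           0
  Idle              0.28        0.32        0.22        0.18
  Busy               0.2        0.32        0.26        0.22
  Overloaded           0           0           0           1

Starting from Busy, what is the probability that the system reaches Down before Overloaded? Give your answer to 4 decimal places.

Let h(s) be the probability of absorption at Down starting from transient state s. Then h(Down) = 1 and h(Overloaded) = 0. By first-step analysis:
h(Idle) = 0.28·1 + 0.32·h(Idle) + 0.22·h(Busy) + 0.18·0
h(Busy) = 0.2·1 + 0.32·h(Idle) + 0.26·h(Busy) + 0.22·0
Solving: h(Idle) = 0.5804, h(Busy) = 0.5213.
Starting from Busy, the probability is 0.5213.

0.5213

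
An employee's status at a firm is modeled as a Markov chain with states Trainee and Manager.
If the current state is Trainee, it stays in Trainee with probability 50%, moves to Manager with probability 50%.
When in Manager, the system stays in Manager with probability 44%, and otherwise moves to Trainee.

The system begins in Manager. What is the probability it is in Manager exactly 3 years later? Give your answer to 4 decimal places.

0.4716

Propagate the distribution vector 3 years from Manager.
After 0 years: (0.0000, 1.0000)
After 1 year: (0.5600, 0.4400)
After 2 years: (0.5264, 0.4736)
After 3 years: (0.5284, 0.4716)
P(in Manager after 3 years) = 0.4716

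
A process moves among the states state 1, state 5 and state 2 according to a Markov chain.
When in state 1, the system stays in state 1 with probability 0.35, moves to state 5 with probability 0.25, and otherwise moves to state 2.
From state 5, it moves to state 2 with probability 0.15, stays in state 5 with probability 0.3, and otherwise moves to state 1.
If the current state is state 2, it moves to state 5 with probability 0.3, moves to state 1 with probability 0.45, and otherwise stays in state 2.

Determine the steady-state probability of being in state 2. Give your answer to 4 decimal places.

0.2873

Let the stationary distribution be π with π = πP and π_1 + π_2 + π_3 = 1.
π_1 = 0.35·π_1 + 0.55·π_2 + 0.45·π_3
π_2 = 0.25·π_1 + 0.3·π_2 + 0.3·π_3
Solving with the normalization constraint gives π = (0.4344, 0.2783, 0.2873).
So the stationary probability of state 2 is 0.2873.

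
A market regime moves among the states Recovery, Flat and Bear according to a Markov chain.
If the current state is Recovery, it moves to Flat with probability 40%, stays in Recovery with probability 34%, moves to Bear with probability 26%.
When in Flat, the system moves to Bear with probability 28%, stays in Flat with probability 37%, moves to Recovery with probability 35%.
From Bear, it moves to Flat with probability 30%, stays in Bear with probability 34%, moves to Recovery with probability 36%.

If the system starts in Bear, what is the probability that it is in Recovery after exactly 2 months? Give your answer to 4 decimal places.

Sum over the intermediate state after 1 month:
P = P(Bear→Recovery)·P(Recovery→Recovery) + P(Bear→Flat)·P(Flat→Recovery) + P(Bear→Bear)·P(Bear→Recovery)
  = 0.36×0.34 + 0.3×0.35 + 0.34×0.36
  = 0.1224 + 0.1050 + 0.1224 = 0.3498

0.3498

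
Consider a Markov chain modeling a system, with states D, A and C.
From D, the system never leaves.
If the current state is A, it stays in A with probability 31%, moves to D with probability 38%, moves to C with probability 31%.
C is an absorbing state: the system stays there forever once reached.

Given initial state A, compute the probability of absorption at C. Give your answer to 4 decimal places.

0.4493

Let h(s) be the probability of absorption at C starting from transient state s. Then h(C) = 1 and h(D) = 0. By first-step analysis:
h(A) = 0.38·0 + 0.31·h(A) + 0.31·1
Solving: h(A) = 0.4493.
Starting from A, the probability is 0.4493.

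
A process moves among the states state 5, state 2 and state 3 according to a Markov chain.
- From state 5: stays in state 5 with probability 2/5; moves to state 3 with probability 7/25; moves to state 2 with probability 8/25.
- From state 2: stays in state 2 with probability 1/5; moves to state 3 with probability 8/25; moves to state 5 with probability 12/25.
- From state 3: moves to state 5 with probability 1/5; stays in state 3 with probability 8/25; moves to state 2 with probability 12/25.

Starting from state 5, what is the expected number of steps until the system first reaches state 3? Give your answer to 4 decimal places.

3.4314

Let t(s) be the expected number of steps to first reach state 3 from state s, with t(state 3) = 0. Conditioning on the first step:
t(state 5) = 1 + 0.4·t(state 5) + 0.32·t(state 2)
t(state 2) = 1 + 0.48·t(state 5) + 0.2·t(state 2)
Solving: t(state 5) = 3.4314, t(state 2) = 3.3088.
Expected steps from state 5 to state 3: 3.4314.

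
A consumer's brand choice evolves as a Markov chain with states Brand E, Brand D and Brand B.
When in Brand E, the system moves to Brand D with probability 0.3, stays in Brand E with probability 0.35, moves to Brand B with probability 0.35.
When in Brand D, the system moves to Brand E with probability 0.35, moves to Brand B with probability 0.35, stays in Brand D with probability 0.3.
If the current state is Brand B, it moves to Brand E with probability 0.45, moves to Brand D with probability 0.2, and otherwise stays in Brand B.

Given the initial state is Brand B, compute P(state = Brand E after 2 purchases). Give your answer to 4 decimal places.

Sum over the intermediate state after 1 purchase:
P = P(Brand B→Brand E)·P(Brand E→Brand E) + P(Brand B→Brand D)·P(Brand D→Brand E) + P(Brand B→Brand B)·P(Brand B→Brand E)
  = 0.45×0.35 + 0.2×0.35 + 0.35×0.45
  = 0.1575 + 0.0700 + 0.1575 = 0.3850

0.3850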